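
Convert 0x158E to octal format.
Convert 0x158E (hexadecimal) → 1×4096 + 5×256 + 8×16 + 14 = 5518 (decimal)
Convert 5518 (decimal) → 5518 = 1×4096 + 2×512 + 6×64 + 1×8 + 6 → 0o12616 (octal)
0o12616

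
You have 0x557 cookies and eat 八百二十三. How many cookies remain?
Convert 0x557 (hexadecimal) → 5×256 + 5×16 + 7 = 1367 (decimal)
Convert 八百二十三 (Chinese numeral) → 8×100 + 2×10 + 3 = 823 (decimal)
Compute 1367 - 823 = 544
544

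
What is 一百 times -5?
Convert 一百 (Chinese numeral) → 1×100 = 100 (decimal)
Compute 100 × -5 = -500
-500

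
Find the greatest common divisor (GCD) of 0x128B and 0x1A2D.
Convert 0x128B (hexadecimal) → 1×4096 + 2×256 + 8×16 + 11 = 4747 (decimal)
Convert 0x1A2D (hexadecimal) → 1×4096 + 10×256 + 2×16 + 13 = 6701 (decimal)
Compute gcd(4747, 6701) = 1
1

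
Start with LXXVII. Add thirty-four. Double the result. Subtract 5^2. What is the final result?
Convert LXXVII (Roman numeral) → 50 + 10 + 10 + 5 + 1 + 1 = 77 (decimal)
Start: 77
Convert thirty-four (English words) → 34 (decimal)
77 + 34 = 111
111 × 2 = 222
Convert 5^2 (power) → 25 (decimal)
222 - 25 = 197
197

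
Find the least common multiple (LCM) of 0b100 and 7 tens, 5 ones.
Convert 0b100 (binary) → 4 (decimal)
Convert 7 tens, 5 ones (place-value notation) → 7×10 + 5 = 75 (decimal)
Compute lcm(4, 75) = 300
300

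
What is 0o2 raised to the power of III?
Convert 0o2 (octal) → 2 (decimal)
Convert III (Roman numeral) → 1 + 1 + 1 = 3 (decimal)
Compute 2 ^ 3 = 8
8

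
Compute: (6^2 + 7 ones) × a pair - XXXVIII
Convert 6^2 (power) → 36 (decimal)
Convert 7 ones (place-value notation) → 7 (decimal)
Convert a pair (colloquial) → 2 (decimal)
Convert XXXVIII (Roman numeral) → 10 + 10 + 10 + 5 + 1 + 1 + 1 = 38 (decimal)
Expression in decimal: (36 + 7) × 2 - 38
Parentheses first: 36 + 7 = 43
Multiply: 43 × 2 = 86
Subtract: 86 - 38 = 48
48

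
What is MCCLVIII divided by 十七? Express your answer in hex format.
Convert MCCLVIII (Roman numeral) → 1000 + 100 + 100 + 50 + 5 + 1 + 1 + 1 = 1258 (decimal)
Convert 十七 (Chinese numeral) → 1×10 + 7 = 17 (decimal)
Compute 1258 ÷ 17 = 74
Convert 74 (decimal) → 74 = 4×16 + 10 → 0x4A (hexadecimal)
0x4A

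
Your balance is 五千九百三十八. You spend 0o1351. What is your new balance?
Convert 五千九百三十八 (Chinese numeral) → 5×1000 + 9×100 + 3×10 + 8 = 5938 (decimal)
Convert 0o1351 (octal) → 1×512 + 3×64 + 5×8 + 1 = 745 (decimal)
Compute 5938 - 745 = 5193
5193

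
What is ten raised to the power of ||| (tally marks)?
Convert ten (English words) → 10 (decimal)
Convert ||| (tally marks) → 3 (decimal)
Compute 10 ^ 3 = 1000
1000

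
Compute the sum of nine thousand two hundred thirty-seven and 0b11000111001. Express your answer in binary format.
Convert nine thousand two hundred thirty-seven (English words) → 9×1000 + 2×100 + 37 = 9237 (decimal)
Convert 0b11000111001 (binary) → 1024 + 512 + 32 + 16 + 8 + 1 = 1593 (decimal)
Compute 9237 + 1593 = 10830
Convert 10830 (decimal) → 10830 = 8192 + 2048 + 512 + 64 + 8 + 4 + 2 → 0b10101001001110 (binary)
0b10101001001110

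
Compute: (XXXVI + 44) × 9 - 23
Convert XXXVI (Roman numeral) → 10 + 10 + 10 + 5 + 1 = 36 (decimal)
Expression in decimal: (36 + 44) × 9 - 23
Parentheses first: 36 + 44 = 80
Multiply: 80 × 9 = 720
Subtract: 720 - 23 = 697
697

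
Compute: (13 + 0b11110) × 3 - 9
Convert 0b11110 (binary) → 16 + 8 + 4 + 2 = 30 (decimal)
Expression in decimal: (13 + 30) × 3 - 9
Parentheses first: 13 + 30 = 43
Multiply: 43 × 3 = 129
Subtract: 129 - 9 = 120
120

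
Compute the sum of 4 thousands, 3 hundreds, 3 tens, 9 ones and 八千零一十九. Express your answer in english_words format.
Convert 4 thousands, 3 hundreds, 3 tens, 9 ones (place-value notation) → 4×1000 + 3×100 + 3×10 + 9 = 4339 (decimal)
Convert 八千零一十九 (Chinese numeral) → 8×1000 + 1×10 + 9 = 8019 (decimal)
Compute 4339 + 8019 = 12358
Convert 12358 (decimal) → 12358 = 12×1000 + 3×100 + 58 → twelve thousand three hundred fifty-eight (English words)
twelve thousand three hundred fifty-eight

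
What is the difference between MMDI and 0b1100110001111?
Convert MMDI (Roman numeral) → 1000 + 1000 + 500 + 1 = 2501 (decimal)
Convert 0b1100110001111 (binary) → 4096 + 2048 + 256 + 128 + 8 + 4 + 2 + 1 = 6543 (decimal)
Difference: |2501 - 6543| = 4042
4042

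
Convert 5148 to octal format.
Convert 5148 (decimal) → 5148 = 1×4096 + 2×512 + 3×8 + 4 → 0o12034 (octal)
0o12034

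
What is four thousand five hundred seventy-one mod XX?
Convert four thousand five hundred seventy-one (English words) → 4×1000 + 5×100 + 71 = 4571 (decimal)
Convert XX (Roman numeral) → 10 + 10 = 20 (decimal)
Compute 4571 mod 20 = 11
11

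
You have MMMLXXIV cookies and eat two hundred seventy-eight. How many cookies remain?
Convert MMMLXXIV (Roman numeral) → 1000 + 1000 + 1000 + 50 + 10 + 10 + 4 = 3074 (decimal)
Convert two hundred seventy-eight (English words) → 2×100 + 78 = 278 (decimal)
Compute 3074 - 278 = 2796
2796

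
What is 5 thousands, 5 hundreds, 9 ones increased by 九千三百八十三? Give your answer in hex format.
Convert 5 thousands, 5 hundreds, 9 ones (place-value notation) → 5×1000 + 5×100 + 9 = 5509 (decimal)
Convert 九千三百八十三 (Chinese numeral) → 9×1000 + 3×100 + 8×10 + 3 = 9383 (decimal)
Compute 5509 + 9383 = 14892
Convert 14892 (decimal) → 14892 = 3×4096 + 10×256 + 2×16 + 12 → 0x3A2C (hexadecimal)
0x3A2C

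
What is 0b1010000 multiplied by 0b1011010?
Convert 0b1010000 (binary) → 64 + 16 = 80 (decimal)
Convert 0b1011010 (binary) → 64 + 16 + 8 + 2 = 90 (decimal)
Compute 80 × 90 = 7200
7200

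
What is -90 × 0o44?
Convert 0o44 (octal) → 4×8 + 4 = 36 (decimal)
Compute -90 × 36 = -3240
-3240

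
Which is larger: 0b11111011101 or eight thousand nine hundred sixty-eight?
Convert 0b11111011101 (binary) → 1024 + 512 + 256 + 128 + 64 + 16 + 8 + 4 + 1 = 2013 (decimal)
Convert eight thousand nine hundred sixty-eight (English words) → 8×1000 + 9×100 + 68 = 8968 (decimal)
Compare 2013 vs 8968: larger = 8968
8968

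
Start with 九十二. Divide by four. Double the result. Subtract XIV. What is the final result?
Convert 九十二 (Chinese numeral) → 9×10 + 2 = 92 (decimal)
Start: 92
Convert four (English words) → 4 (decimal)
92 ÷ 4 = 23
23 × 2 = 46
Convert XIV (Roman numeral) → 10 + 4 = 14 (decimal)
46 - 14 = 32
32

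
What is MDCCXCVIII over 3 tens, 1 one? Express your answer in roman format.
Convert MDCCXCVIII (Roman numeral) → 1000 + 500 + 100 + 100 + 90 + 5 + 1 + 1 + 1 = 1798 (decimal)
Convert 3 tens, 1 one (place-value notation) → 3×10 + 1 = 31 (decimal)
Compute 1798 ÷ 31 = 58
Convert 58 (decimal) → 58 = 50 + 5 + 1 + 1 + 1 → LVIII (Roman numeral)
LVIII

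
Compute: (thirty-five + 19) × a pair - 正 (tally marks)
Convert thirty-five (English words) → 35 (decimal)
Convert a pair (colloquial) → 2 (decimal)
Convert 正 (tally marks) → 5 (decimal)
Expression in decimal: (35 + 19) × 2 - 5
Parentheses first: 35 + 19 = 54
Multiply: 54 × 2 = 108
Subtract: 108 - 5 = 103
103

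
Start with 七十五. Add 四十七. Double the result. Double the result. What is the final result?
Convert 七十五 (Chinese numeral) → 7×10 + 5 = 75 (decimal)
Start: 75
Convert 四十七 (Chinese numeral) → 4×10 + 7 = 47 (decimal)
75 + 47 = 122
122 × 2 = 244
244 × 2 = 488
488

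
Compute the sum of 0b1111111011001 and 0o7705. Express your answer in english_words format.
Convert 0b1111111011001 (binary) → 4096 + 2048 + 1024 + 512 + 256 + 128 + 64 + 16 + 8 + 1 = 8153 (decimal)
Convert 0o7705 (octal) → 7×512 + 7×64 + 5 = 4037 (decimal)
Compute 8153 + 4037 = 12190
Convert 12190 (decimal) → 12190 = 12×1000 + 1×100 + 90 → twelve thousand one hundred ninety (English words)
twelve thousand one hundred ninety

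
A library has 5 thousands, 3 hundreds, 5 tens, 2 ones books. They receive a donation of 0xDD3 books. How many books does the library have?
Convert 5 thousands, 3 hundreds, 5 tens, 2 ones (place-value notation) → 5×1000 + 3×100 + 5×10 + 2 = 5352 (decimal)
Convert 0xDD3 (hexadecimal) → 13×256 + 13×16 + 3 = 3539 (decimal)
Compute 5352 + 3539 = 8891
8891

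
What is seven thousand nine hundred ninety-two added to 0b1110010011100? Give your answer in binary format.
Convert seven thousand nine hundred ninety-two (English words) → 7×1000 + 9×100 + 92 = 7992 (decimal)
Convert 0b1110010011100 (binary) → 4096 + 2048 + 1024 + 128 + 16 + 8 + 4 = 7324 (decimal)
Compute 7992 + 7324 = 15316
Convert 15316 (decimal) → 15316 = 8192 + 4096 + 2048 + 512 + 256 + 128 + 64 + 16 + 4 → 0b11101111010100 (binary)
0b11101111010100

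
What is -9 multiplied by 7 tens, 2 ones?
Convert 7 tens, 2 ones (place-value notation) → 7×10 + 2 = 72 (decimal)
Compute -9 × 72 = -648
-648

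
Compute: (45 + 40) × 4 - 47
Parentheses first: 45 + 40 = 85
Multiply: 85 × 4 = 340
Subtract: 340 - 47 = 293
293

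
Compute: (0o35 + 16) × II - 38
Convert 0o35 (octal) → 3×8 + 5 = 29 (decimal)
Convert II (Roman numeral) → 1 + 1 = 2 (decimal)
Expression in decimal: (29 + 16) × 2 - 38
Parentheses first: 29 + 16 = 45
Multiply: 45 × 2 = 90
Subtract: 90 - 38 = 52
52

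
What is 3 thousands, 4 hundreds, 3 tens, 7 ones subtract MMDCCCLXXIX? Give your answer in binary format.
Convert 3 thousands, 4 hundreds, 3 tens, 7 ones (place-value notation) → 3×1000 + 4×100 + 3×10 + 7 = 3437 (decimal)
Convert MMDCCCLXXIX (Roman numeral) → 1000 + 1000 + 500 + 100 + 100 + 100 + 50 + 10 + 10 + 9 = 2879 (decimal)
Compute 3437 - 2879 = 558
Convert 558 (decimal) → 558 = 512 + 32 + 8 + 4 + 2 → 0b1000101110 (binary)
0b1000101110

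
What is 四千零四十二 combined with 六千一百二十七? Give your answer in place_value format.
Convert 四千零四十二 (Chinese numeral) → 4×1000 + 4×10 + 2 = 4042 (decimal)
Convert 六千一百二十七 (Chinese numeral) → 6×1000 + 1×100 + 2×10 + 7 = 6127 (decimal)
Compute 4042 + 6127 = 10169
Convert 10169 (decimal) → 10169 = 10×1000 + 1×100 + 6×10 + 9 → 10 thousands, 1 hundred, 6 tens, 9 ones (place-value notation)
10 thousands, 1 hundred, 6 tens, 9 ones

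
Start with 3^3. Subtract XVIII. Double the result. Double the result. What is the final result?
Convert 3^3 (power) → 27 (decimal)
Start: 27
Convert XVIII (Roman numeral) → 10 + 5 + 1 + 1 + 1 = 18 (decimal)
27 - 18 = 9
9 × 2 = 18
18 × 2 = 36
36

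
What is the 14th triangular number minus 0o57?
The 14th triangular number = 14×15/2 = 105
Convert 0o57 (octal) → 5×8 + 7 = 47 (decimal)
Compute 105 - 47 = 58
58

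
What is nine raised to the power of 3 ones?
Convert nine (English words) → 9 (decimal)
Convert 3 ones (place-value notation) → 3 (decimal)
Compute 9 ^ 3 = 729
729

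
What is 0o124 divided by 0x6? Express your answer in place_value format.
Convert 0o124 (octal) → 1×64 + 2×8 + 4 = 84 (decimal)
Convert 0x6 (hexadecimal) → 6 (decimal)
Compute 84 ÷ 6 = 14
Convert 14 (decimal) → 14 = 1×10 + 4 → 1 ten, 4 ones (place-value notation)
1 ten, 4 ones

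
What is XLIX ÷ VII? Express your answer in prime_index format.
Convert XLIX (Roman numeral) → 40 + 9 = 49 (decimal)
Convert VII (Roman numeral) → 5 + 1 + 1 = 7 (decimal)
Compute 49 ÷ 7 = 7
Convert 7 (decimal) → the 4th prime (prime index)
the 4th prime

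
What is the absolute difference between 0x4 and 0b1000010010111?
Convert 0x4 (hexadecimal) → 4 (decimal)
Convert 0b1000010010111 (binary) → 4096 + 128 + 16 + 4 + 2 + 1 = 4247 (decimal)
Compute |4 - 4247| = 4243
4243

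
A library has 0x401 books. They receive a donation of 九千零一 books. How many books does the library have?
Convert 0x401 (hexadecimal) → 4×256 + 1 = 1025 (decimal)
Convert 九千零一 (Chinese numeral) → 9×1000 + 1 = 9001 (decimal)
Compute 1025 + 9001 = 10026
10026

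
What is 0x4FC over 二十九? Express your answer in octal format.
Convert 0x4FC (hexadecimal) → 4×256 + 15×16 + 12 = 1276 (decimal)
Convert 二十九 (Chinese numeral) → 2×10 + 9 = 29 (decimal)
Compute 1276 ÷ 29 = 44
Convert 44 (decimal) → 44 = 5×8 + 4 → 0o54 (octal)
0o54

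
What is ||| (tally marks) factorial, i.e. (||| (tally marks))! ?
Convert ||| (tally marks) → 3 (decimal)
Compute 3! = 6
6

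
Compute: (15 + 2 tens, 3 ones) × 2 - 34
Convert 2 tens, 3 ones (place-value notation) → 2×10 + 3 = 23 (decimal)
Expression in decimal: (15 + 23) × 2 - 34
Parentheses first: 15 + 23 = 38
Multiply: 38 × 2 = 76
Subtract: 76 - 34 = 42
42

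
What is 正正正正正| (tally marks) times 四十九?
Convert 正正正正正| (tally marks) → 5 + 5 + 5 + 5 + 5 + 1 = 26 (decimal)
Convert 四十九 (Chinese numeral) → 4×10 + 9 = 49 (decimal)
Compute 26 × 49 = 1274
1274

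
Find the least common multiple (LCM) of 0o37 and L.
Convert 0o37 (octal) → 3×8 + 7 = 31 (decimal)
Convert L (Roman numeral) → 50 (decimal)
Compute lcm(31, 50) = 1550
1550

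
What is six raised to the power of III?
Convert six (English words) → 6 (decimal)
Convert III (Roman numeral) → 1 + 1 + 1 = 3 (decimal)
Compute 6 ^ 3 = 216
216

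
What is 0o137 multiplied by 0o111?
Convert 0o137 (octal) → 1×64 + 3×8 + 7 = 95 (decimal)
Convert 0o111 (octal) → 1×64 + 1×8 + 1 = 73 (decimal)
Compute 95 × 73 = 6935
6935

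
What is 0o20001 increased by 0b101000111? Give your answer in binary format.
Convert 0o20001 (octal) → 2×4096 + 1 = 8193 (decimal)
Convert 0b101000111 (binary) → 256 + 64 + 4 + 2 + 1 = 327 (decimal)
Compute 8193 + 327 = 8520
Convert 8520 (decimal) → 8520 = 8192 + 256 + 64 + 8 → 0b10000101001000 (binary)
0b10000101001000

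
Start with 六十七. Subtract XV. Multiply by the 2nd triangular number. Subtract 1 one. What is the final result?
Convert 六十七 (Chinese numeral) → 6×10 + 7 = 67 (decimal)
Start: 67
Convert XV (Roman numeral) → 10 + 5 = 15 (decimal)
67 - 15 = 52
Convert the 2nd triangular number (triangular index) → 2×3/2 = 3 (decimal)
52 × 3 = 156
Convert 1 one (place-value notation) → 1 (decimal)
156 - 1 = 155
155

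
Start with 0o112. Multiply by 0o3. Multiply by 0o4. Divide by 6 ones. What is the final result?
Convert 0o112 (octal) → 1×64 + 1×8 + 2 = 74 (decimal)
Start: 74
Convert 0o3 (octal) → 3 (decimal)
74 × 3 = 222
Convert 0o4 (octal) → 4 (decimal)
222 × 4 = 888
Convert 6 ones (place-value notation) → 6 (decimal)
888 ÷ 6 = 148
148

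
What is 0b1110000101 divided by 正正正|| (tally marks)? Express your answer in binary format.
Convert 0b1110000101 (binary) → 512 + 256 + 128 + 4 + 1 = 901 (decimal)
Convert 正正正|| (tally marks) → 5 + 5 + 5 + 2 = 17 (decimal)
Compute 901 ÷ 17 = 53
Convert 53 (decimal) → 53 = 32 + 16 + 4 + 1 → 0b110101 (binary)
0b110101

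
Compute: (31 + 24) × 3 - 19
Parentheses first: 31 + 24 = 55
Multiply: 55 × 3 = 165
Subtract: 165 - 19 = 146
146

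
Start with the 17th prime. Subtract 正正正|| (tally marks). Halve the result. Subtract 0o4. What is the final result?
Convert the 17th prime (prime index) → 59 (decimal)
Start: 59
Convert 正正正|| (tally marks) → 5 + 5 + 5 + 2 = 17 (decimal)
59 - 17 = 42
42 ÷ 2 = 21
Convert 0o4 (octal) → 4 (decimal)
21 - 4 = 17
17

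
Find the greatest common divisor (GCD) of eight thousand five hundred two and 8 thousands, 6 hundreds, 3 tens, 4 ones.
Convert eight thousand five hundred two (English words) → 8×1000 + 5×100 + 2 = 8502 (decimal)
Convert 8 thousands, 6 hundreds, 3 tens, 4 ones (place-value notation) → 8×1000 + 6×100 + 3×10 + 4 = 8634 (decimal)
Compute gcd(8502, 8634) = 6
6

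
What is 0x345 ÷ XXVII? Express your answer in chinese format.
Convert 0x345 (hexadecimal) → 3×256 + 4×16 + 5 = 837 (decimal)
Convert XXVII (Roman numeral) → 10 + 10 + 5 + 1 + 1 = 27 (decimal)
Compute 837 ÷ 27 = 31
Convert 31 (decimal) → 31 = 3×10 + 1 → 三十一 (Chinese numeral)
三十一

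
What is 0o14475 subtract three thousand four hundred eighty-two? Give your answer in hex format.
Convert 0o14475 (octal) → 1×4096 + 4×512 + 4×64 + 7×8 + 5 = 6461 (decimal)
Convert three thousand four hundred eighty-two (English words) → 3×1000 + 4×100 + 82 = 3482 (decimal)
Compute 6461 - 3482 = 2979
Convert 2979 (decimal) → 2979 = 11×256 + 10×16 + 3 → 0xBA3 (hexadecimal)
0xBA3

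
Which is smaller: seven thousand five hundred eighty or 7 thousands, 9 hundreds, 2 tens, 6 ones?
Convert seven thousand five hundred eighty (English words) → 7×1000 + 5×100 + 80 = 7580 (decimal)
Convert 7 thousands, 9 hundreds, 2 tens, 6 ones (place-value notation) → 7×1000 + 9×100 + 2×10 + 6 = 7926 (decimal)
Compare 7580 vs 7926: smaller = 7580
7580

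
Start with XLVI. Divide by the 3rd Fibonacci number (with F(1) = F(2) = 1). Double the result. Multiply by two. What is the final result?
Convert XLVI (Roman numeral) → 40 + 5 + 1 = 46 (decimal)
Start: 46
Convert the 3rd Fibonacci number (with F(1) = F(2) = 1) (Fibonacci index) → 1, 1, 2 → 2 (decimal)
46 ÷ 2 = 23
23 × 2 = 46
Convert two (English words) → 2 (decimal)
46 × 2 = 92
92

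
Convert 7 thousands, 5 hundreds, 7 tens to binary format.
Convert 7 thousands, 5 hundreds, 7 tens (place-value notation) → 7×1000 + 5×100 + 7×10 = 7570 (decimal)
Convert 7570 (decimal) → 7570 = 4096 + 2048 + 1024 + 256 + 128 + 16 + 2 → 0b1110110010010 (binary)
0b1110110010010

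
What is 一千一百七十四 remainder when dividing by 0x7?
Convert 一千一百七十四 (Chinese numeral) → 1×1000 + 1×100 + 7×10 + 4 = 1174 (decimal)
Convert 0x7 (hexadecimal) → 7 (decimal)
Compute 1174 mod 7 = 5
5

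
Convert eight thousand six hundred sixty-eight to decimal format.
Convert eight thousand six hundred sixty-eight (English words) → 8×1000 + 6×100 + 68 = 8668 (decimal)
8668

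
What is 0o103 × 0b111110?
Convert 0o103 (octal) → 1×64 + 3 = 67 (decimal)
Convert 0b111110 (binary) → 32 + 16 + 8 + 4 + 2 = 62 (decimal)
Compute 67 × 62 = 4154
4154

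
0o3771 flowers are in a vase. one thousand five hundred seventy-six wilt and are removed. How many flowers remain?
Convert 0o3771 (octal) → 3×512 + 7×64 + 7×8 + 1 = 2041 (decimal)
Convert one thousand five hundred seventy-six (English words) → 1×1000 + 5×100 + 76 = 1576 (decimal)
Compute 2041 - 1576 = 465
465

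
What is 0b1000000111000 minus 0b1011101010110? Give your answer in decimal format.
Convert 0b1000000111000 (binary) → 4096 + 32 + 16 + 8 = 4152 (decimal)
Convert 0b1011101010110 (binary) → 4096 + 1024 + 512 + 256 + 64 + 16 + 4 + 2 = 5974 (decimal)
Compute 4152 - 5974 = -1822
-1822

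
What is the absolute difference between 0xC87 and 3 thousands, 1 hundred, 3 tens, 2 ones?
Convert 0xC87 (hexadecimal) → 12×256 + 8×16 + 7 = 3207 (decimal)
Convert 3 thousands, 1 hundred, 3 tens, 2 ones (place-value notation) → 3×1000 + 1×100 + 3×10 + 2 = 3132 (decimal)
Compute |3207 - 3132| = 75
75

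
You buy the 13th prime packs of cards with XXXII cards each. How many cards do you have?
Convert XXXII (Roman numeral) → 10 + 10 + 10 + 1 + 1 = 32 (decimal)
Convert the 13th prime (prime index) → 41 (decimal)
Compute 32 × 41 = 1312
1312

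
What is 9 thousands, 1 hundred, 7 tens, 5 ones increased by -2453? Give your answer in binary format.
Convert 9 thousands, 1 hundred, 7 tens, 5 ones (place-value notation) → 9×1000 + 1×100 + 7×10 + 5 = 9175 (decimal)
Compute 9175 + -2453 = 6722
Convert 6722 (decimal) → 6722 = 4096 + 2048 + 512 + 64 + 2 → 0b1101001000010 (binary)
0b1101001000010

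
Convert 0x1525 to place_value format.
Convert 0x1525 (hexadecimal) → 1×4096 + 5×256 + 2×16 + 5 = 5413 (decimal)
Convert 5413 (decimal) → 5413 = 5×1000 + 4×100 + 1×10 + 3 → 5 thousands, 4 hundreds, 1 ten, 3 ones (place-value notation)
5 thousands, 4 hundreds, 1 ten, 3 ones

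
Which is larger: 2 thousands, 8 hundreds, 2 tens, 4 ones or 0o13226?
Convert 2 thousands, 8 hundreds, 2 tens, 4 ones (place-value notation) → 2×1000 + 8×100 + 2×10 + 4 = 2824 (decimal)
Convert 0o13226 (octal) → 1×4096 + 3×512 + 2×64 + 2×8 + 6 = 5782 (decimal)
Compare 2824 vs 5782: larger = 5782
5782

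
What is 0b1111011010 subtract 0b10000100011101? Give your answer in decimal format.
Convert 0b1111011010 (binary) → 512 + 256 + 128 + 64 + 16 + 8 + 2 = 986 (decimal)
Convert 0b10000100011101 (binary) → 8192 + 256 + 16 + 8 + 4 + 1 = 8477 (decimal)
Compute 986 - 8477 = -7491
-7491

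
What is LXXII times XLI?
Convert LXXII (Roman numeral) → 50 + 10 + 10 + 1 + 1 = 72 (decimal)
Convert XLI (Roman numeral) → 40 + 1 = 41 (decimal)
Compute 72 × 41 = 2952
2952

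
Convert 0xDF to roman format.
Convert 0xDF (hexadecimal) → 13×16 + 15 = 223 (decimal)
Convert 223 (decimal) → 223 = 100 + 100 + 10 + 10 + 1 + 1 + 1 → CCXXIII (Roman numeral)
CCXXIII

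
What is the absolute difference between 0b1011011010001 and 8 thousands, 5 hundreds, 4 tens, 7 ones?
Convert 0b1011011010001 (binary) → 4096 + 1024 + 512 + 128 + 64 + 16 + 1 = 5841 (decimal)
Convert 8 thousands, 5 hundreds, 4 tens, 7 ones (place-value notation) → 8×1000 + 5×100 + 4×10 + 7 = 8547 (decimal)
Compute |5841 - 8547| = 2706
2706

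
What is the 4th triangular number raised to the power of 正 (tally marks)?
Convert the 4th triangular number (triangular index) → 4×5/2 = 10 (decimal)
Convert 正 (tally marks) → 5 (decimal)
Compute 10 ^ 5 = 100000
100000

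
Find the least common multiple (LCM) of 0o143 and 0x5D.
Convert 0o143 (octal) → 1×64 + 4×8 + 3 = 99 (decimal)
Convert 0x5D (hexadecimal) → 5×16 + 13 = 93 (decimal)
Compute lcm(99, 93) = 3069
3069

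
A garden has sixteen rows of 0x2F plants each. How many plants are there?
Convert 0x2F (hexadecimal) → 2×16 + 15 = 47 (decimal)
Convert sixteen (English words) → 16 (decimal)
Compute 47 × 16 = 752
752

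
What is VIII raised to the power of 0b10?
Convert VIII (Roman numeral) → 5 + 1 + 1 + 1 = 8 (decimal)
Convert 0b10 (binary) → 2 (decimal)
Compute 8 ^ 2 = 64
64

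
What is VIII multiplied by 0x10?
Convert VIII (Roman numeral) → 5 + 1 + 1 + 1 = 8 (decimal)
Convert 0x10 (hexadecimal) → 1×16 = 16 (decimal)
Compute 8 × 16 = 128
128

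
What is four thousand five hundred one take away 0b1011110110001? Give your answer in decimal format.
Convert four thousand five hundred one (English words) → 4×1000 + 5×100 + 1 = 4501 (decimal)
Convert 0b1011110110001 (binary) → 4096 + 1024 + 512 + 256 + 128 + 32 + 16 + 1 = 6065 (decimal)
Compute 4501 - 6065 = -1564
-1564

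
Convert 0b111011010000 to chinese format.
Convert 0b111011010000 (binary) → 2048 + 1024 + 512 + 128 + 64 + 16 = 3792 (decimal)
Convert 3792 (decimal) → 3792 = 3×1000 + 7×100 + 9×10 + 2 → 三千七百九十二 (Chinese numeral)
三千七百九十二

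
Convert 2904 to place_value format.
Convert 2904 (decimal) → 2904 = 2×1000 + 9×100 + 4 → 2 thousands, 9 hundreds, 4 ones (place-value notation)
2 thousands, 9 hundreds, 4 ones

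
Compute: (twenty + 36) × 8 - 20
Convert twenty (English words) → 20 (decimal)
Expression in decimal: (20 + 36) × 8 - 20
Parentheses first: 20 + 36 = 56
Multiply: 56 × 8 = 448
Subtract: 448 - 20 = 428
428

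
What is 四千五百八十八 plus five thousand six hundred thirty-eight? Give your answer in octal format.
Convert 四千五百八十八 (Chinese numeral) → 4×1000 + 5×100 + 8×10 + 8 = 4588 (decimal)
Convert five thousand six hundred thirty-eight (English words) → 5×1000 + 6×100 + 38 = 5638 (decimal)
Compute 4588 + 5638 = 10226
Convert 10226 (decimal) → 10226 = 2×4096 + 3×512 + 7×64 + 6×8 + 2 → 0o23762 (octal)
0o23762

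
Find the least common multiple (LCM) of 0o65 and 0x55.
Convert 0o65 (octal) → 6×8 + 5 = 53 (decimal)
Convert 0x55 (hexadecimal) → 5×16 + 5 = 85 (decimal)
Compute lcm(53, 85) = 4505
4505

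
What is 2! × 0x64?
Convert 2! (factorial) → 2 (decimal)
Convert 0x64 (hexadecimal) → 6×16 + 4 = 100 (decimal)
Compute 2 × 100 = 200
200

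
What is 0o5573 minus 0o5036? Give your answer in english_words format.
Convert 0o5573 (octal) → 5×512 + 5×64 + 7×8 + 3 = 2939 (decimal)
Convert 0o5036 (octal) → 5×512 + 3×8 + 6 = 2590 (decimal)
Compute 2939 - 2590 = 349
Convert 349 (decimal) → 349 = 3×100 + 49 → three hundred forty-nine (English words)
three hundred forty-nine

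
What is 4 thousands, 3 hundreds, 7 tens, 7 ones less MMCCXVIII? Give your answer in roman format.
Convert 4 thousands, 3 hundreds, 7 tens, 7 ones (place-value notation) → 4×1000 + 3×100 + 7×10 + 7 = 4377 (decimal)
Convert MMCCXVIII (Roman numeral) → 1000 + 1000 + 100 + 100 + 10 + 5 + 1 + 1 + 1 = 2218 (decimal)
Compute 4377 - 2218 = 2159
Convert 2159 (decimal) → 2159 = 1000 + 1000 + 100 + 50 + 9 → MMCLIX (Roman numeral)
MMCLIX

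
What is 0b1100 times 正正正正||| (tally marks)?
Convert 0b1100 (binary) → 8 + 4 = 12 (decimal)
Convert 正正正正||| (tally marks) → 5 + 5 + 5 + 5 + 3 = 23 (decimal)
Compute 12 × 23 = 276
276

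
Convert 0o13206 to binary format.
Convert 0o13206 (octal) → 1×4096 + 3×512 + 2×64 + 6 = 5766 (decimal)
Convert 5766 (decimal) → 5766 = 4096 + 1024 + 512 + 128 + 4 + 2 → 0b1011010000110 (binary)
0b1011010000110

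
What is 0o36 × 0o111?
Convert 0o36 (octal) → 3×8 + 6 = 30 (decimal)
Convert 0o111 (octal) → 1×64 + 1×8 + 1 = 73 (decimal)
Compute 30 × 73 = 2190
2190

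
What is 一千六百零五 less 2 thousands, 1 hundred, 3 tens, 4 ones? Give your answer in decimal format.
Convert 一千六百零五 (Chinese numeral) → 1×1000 + 6×100 + 5 = 1605 (decimal)
Convert 2 thousands, 1 hundred, 3 tens, 4 ones (place-value notation) → 2×1000 + 1×100 + 3×10 + 4 = 2134 (decimal)
Compute 1605 - 2134 = -529
-529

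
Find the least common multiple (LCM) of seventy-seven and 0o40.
Convert seventy-seven (English words) → 77 (decimal)
Convert 0o40 (octal) → 4×8 = 32 (decimal)
Compute lcm(77, 32) = 2464
2464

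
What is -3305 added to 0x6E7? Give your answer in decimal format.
Convert 0x6E7 (hexadecimal) → 6×256 + 14×16 + 7 = 1767 (decimal)
Compute -3305 + 1767 = -1538
-1538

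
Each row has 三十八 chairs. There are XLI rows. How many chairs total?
Convert 三十八 (Chinese numeral) → 3×10 + 8 = 38 (decimal)
Convert XLI (Roman numeral) → 40 + 1 = 41 (decimal)
Compute 38 × 41 = 1558
1558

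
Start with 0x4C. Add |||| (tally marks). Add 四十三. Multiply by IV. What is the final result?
Convert 0x4C (hexadecimal) → 4×16 + 12 = 76 (decimal)
Start: 76
Convert |||| (tally marks) → 4 (decimal)
76 + 4 = 80
Convert 四十三 (Chinese numeral) → 4×10 + 3 = 43 (decimal)
80 + 43 = 123
Convert IV (Roman numeral) → 4 (decimal)
123 × 4 = 492
492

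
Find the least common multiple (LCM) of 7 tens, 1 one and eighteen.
Convert 7 tens, 1 one (place-value notation) → 7×10 + 1 = 71 (decimal)
Convert eighteen (English words) → 18 (decimal)
Compute lcm(71, 18) = 1278
1278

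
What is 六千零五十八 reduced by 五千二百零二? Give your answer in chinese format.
Convert 六千零五十八 (Chinese numeral) → 6×1000 + 5×10 + 8 = 6058 (decimal)
Convert 五千二百零二 (Chinese numeral) → 5×1000 + 2×100 + 2 = 5202 (decimal)
Compute 6058 - 5202 = 856
Convert 856 (decimal) → 856 = 8×100 + 5×10 + 6 → 八百五十六 (Chinese numeral)
八百五十六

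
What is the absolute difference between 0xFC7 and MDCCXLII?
Convert 0xFC7 (hexadecimal) → 15×256 + 12×16 + 7 = 4039 (decimal)
Convert MDCCXLII (Roman numeral) → 1000 + 500 + 100 + 100 + 40 + 1 + 1 = 1742 (decimal)
Compute |4039 - 1742| = 2297
2297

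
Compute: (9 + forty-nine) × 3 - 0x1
Convert forty-nine (English words) → 49 (decimal)
Convert 0x1 (hexadecimal) → 1 (decimal)
Expression in decimal: (9 + 49) × 3 - 1
Parentheses first: 9 + 49 = 58
Multiply: 58 × 3 = 174
Subtract: 174 - 1 = 173
173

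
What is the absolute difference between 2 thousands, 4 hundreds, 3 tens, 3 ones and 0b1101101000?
Convert 2 thousands, 4 hundreds, 3 tens, 3 ones (place-value notation) → 2×1000 + 4×100 + 3×10 + 3 = 2433 (decimal)
Convert 0b1101101000 (binary) → 512 + 256 + 64 + 32 + 8 = 872 (decimal)
Compute |2433 - 872| = 1561
1561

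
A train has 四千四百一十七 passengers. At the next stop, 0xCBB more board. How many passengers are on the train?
Convert 四千四百一十七 (Chinese numeral) → 4×1000 + 4×100 + 1×10 + 7 = 4417 (decimal)
Convert 0xCBB (hexadecimal) → 12×256 + 11×16 + 11 = 3259 (decimal)
Compute 4417 + 3259 = 7676
7676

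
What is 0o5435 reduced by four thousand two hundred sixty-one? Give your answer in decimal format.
Convert 0o5435 (octal) → 5×512 + 4×64 + 3×8 + 5 = 2845 (decimal)
Convert four thousand two hundred sixty-one (English words) → 4×1000 + 2×100 + 61 = 4261 (decimal)
Compute 2845 - 4261 = -1416
-1416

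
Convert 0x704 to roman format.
Convert 0x704 (hexadecimal) → 7×256 + 4 = 1796 (decimal)
Convert 1796 (decimal) → 1796 = 1000 + 500 + 100 + 100 + 90 + 5 + 1 → MDCCXCVI (Roman numeral)
MDCCXCVI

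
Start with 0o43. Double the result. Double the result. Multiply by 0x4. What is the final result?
Convert 0o43 (octal) → 4×8 + 3 = 35 (decimal)
Start: 35
35 × 2 = 70
70 × 2 = 140
Convert 0x4 (hexadecimal) → 4 (decimal)
140 × 4 = 560
560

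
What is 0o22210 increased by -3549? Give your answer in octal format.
Convert 0o22210 (octal) → 2×4096 + 2×512 + 2×64 + 1×8 = 9352 (decimal)
Compute 9352 + -3549 = 5803
Convert 5803 (decimal) → 5803 = 1×4096 + 3×512 + 2×64 + 5×8 + 3 → 0o13253 (octal)
0o13253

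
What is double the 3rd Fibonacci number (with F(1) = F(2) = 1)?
The 3rd Fibonacci number (with F(1) = F(2) = 1): 1, 1, 2 → 2
Compute 2 × 2 = 4
4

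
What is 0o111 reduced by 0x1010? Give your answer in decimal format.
Convert 0o111 (octal) → 1×64 + 1×8 + 1 = 73 (decimal)
Convert 0x1010 (hexadecimal) → 1×4096 + 1×16 = 4112 (decimal)
Compute 73 - 4112 = -4039
-4039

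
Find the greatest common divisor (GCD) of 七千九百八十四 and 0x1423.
Convert 七千九百八十四 (Chinese numeral) → 7×1000 + 9×100 + 8×10 + 4 = 7984 (decimal)
Convert 0x1423 (hexadecimal) → 1×4096 + 4×256 + 2×16 + 3 = 5155 (decimal)
Compute gcd(7984, 5155) = 1
1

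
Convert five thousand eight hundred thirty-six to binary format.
Convert five thousand eight hundred thirty-six (English words) → 5×1000 + 8×100 + 36 = 5836 (decimal)
Convert 5836 (decimal) → 5836 = 4096 + 1024 + 512 + 128 + 64 + 8 + 4 → 0b1011011001100 (binary)
0b1011011001100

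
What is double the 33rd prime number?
The 33rd prime number = 137
Compute 137 × 2 = 274
274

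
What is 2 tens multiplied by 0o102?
Convert 2 tens (place-value notation) → 2×10 = 20 (decimal)
Convert 0o102 (octal) → 1×64 + 2 = 66 (decimal)
Compute 20 × 66 = 1320
1320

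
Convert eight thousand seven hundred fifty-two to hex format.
Convert eight thousand seven hundred fifty-two (English words) → 8×1000 + 7×100 + 52 = 8752 (decimal)
Convert 8752 (decimal) → 8752 = 2×4096 + 2×256 + 3×16 → 0x2230 (hexadecimal)
0x2230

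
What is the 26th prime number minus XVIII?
The 26th prime number = 101
Convert XVIII (Roman numeral) → 10 + 5 + 1 + 1 + 1 = 18 (decimal)
Compute 101 - 18 = 83
83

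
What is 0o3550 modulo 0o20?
Convert 0o3550 (octal) → 3×512 + 5×64 + 5×8 = 1896 (decimal)
Convert 0o20 (octal) → 2×8 = 16 (decimal)
Compute 1896 mod 16 = 8
8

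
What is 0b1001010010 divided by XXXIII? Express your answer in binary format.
Convert 0b1001010010 (binary) → 512 + 64 + 16 + 2 = 594 (decimal)
Convert XXXIII (Roman numeral) → 10 + 10 + 10 + 1 + 1 + 1 = 33 (decimal)
Compute 594 ÷ 33 = 18
Convert 18 (decimal) → 18 = 16 + 2 → 0b10010 (binary)
0b10010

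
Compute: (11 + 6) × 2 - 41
Parentheses first: 11 + 6 = 17
Multiply: 17 × 2 = 34
Subtract: 34 - 41 = -7
-7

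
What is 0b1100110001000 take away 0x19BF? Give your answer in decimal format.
Convert 0b1100110001000 (binary) → 4096 + 2048 + 256 + 128 + 8 = 6536 (decimal)
Convert 0x19BF (hexadecimal) → 1×4096 + 9×256 + 11×16 + 15 = 6591 (decimal)
Compute 6536 - 6591 = -55
-55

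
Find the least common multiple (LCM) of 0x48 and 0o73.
Convert 0x48 (hexadecimal) → 4×16 + 8 = 72 (decimal)
Convert 0o73 (octal) → 7×8 + 3 = 59 (decimal)
Compute lcm(72, 59) = 4248
4248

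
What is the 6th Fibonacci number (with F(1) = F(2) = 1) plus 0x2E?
The 6th Fibonacci number (with F(1) = F(2) = 1): 1, 1, 2, 3, 5, 8 → 8
Convert 0x2E (hexadecimal) → 2×16 + 14 = 46 (decimal)
Compute 8 + 46 = 54
54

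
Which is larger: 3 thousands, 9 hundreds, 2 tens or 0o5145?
Convert 3 thousands, 9 hundreds, 2 tens (place-value notation) → 3×1000 + 9×100 + 2×10 = 3920 (decimal)
Convert 0o5145 (octal) → 5×512 + 1×64 + 4×8 + 5 = 2661 (decimal)
Compare 3920 vs 2661: larger = 3920
3920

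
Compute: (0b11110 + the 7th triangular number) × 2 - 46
Convert 0b11110 (binary) → 16 + 8 + 4 + 2 = 30 (decimal)
Convert the 7th triangular number (triangular index) → 7×8/2 = 28 (decimal)
Expression in decimal: (30 + 28) × 2 - 46
Parentheses first: 30 + 28 = 58
Multiply: 58 × 2 = 116
Subtract: 116 - 46 = 70
70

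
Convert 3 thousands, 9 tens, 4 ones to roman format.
Convert 3 thousands, 9 tens, 4 ones (place-value notation) → 3×1000 + 9×10 + 4 = 3094 (decimal)
Convert 3094 (decimal) → 3094 = 1000 + 1000 + 1000 + 90 + 4 → MMMXCIV (Roman numeral)
MMMXCIV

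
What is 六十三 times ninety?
Convert 六十三 (Chinese numeral) → 6×10 + 3 = 63 (decimal)
Convert ninety (English words) → 90 (decimal)
Compute 63 × 90 = 5670
5670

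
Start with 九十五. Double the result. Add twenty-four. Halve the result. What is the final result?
Convert 九十五 (Chinese numeral) → 9×10 + 5 = 95 (decimal)
Start: 95
95 × 2 = 190
Convert twenty-four (English words) → 24 (decimal)
190 + 24 = 214
214 ÷ 2 = 107
107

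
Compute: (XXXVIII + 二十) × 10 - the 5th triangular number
Convert XXXVIII (Roman numeral) → 10 + 10 + 10 + 5 + 1 + 1 + 1 = 38 (decimal)
Convert 二十 (Chinese numeral) → 2×10 = 20 (decimal)
Convert the 5th triangular number (triangular index) → 5×6/2 = 15 (decimal)
Expression in decimal: (38 + 20) × 10 - 15
Parentheses first: 38 + 20 = 58
Multiply: 58 × 10 = 580
Subtract: 580 - 15 = 565
565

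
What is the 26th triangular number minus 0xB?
The 26th triangular number = 26×27/2 = 351
Convert 0xB (hexadecimal) → 11 (decimal)
Compute 351 - 11 = 340
340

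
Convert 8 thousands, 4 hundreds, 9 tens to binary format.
Convert 8 thousands, 4 hundreds, 9 tens (place-value notation) → 8×1000 + 4×100 + 9×10 = 8490 (decimal)
Convert 8490 (decimal) → 8490 = 8192 + 256 + 32 + 8 + 2 → 0b10000100101010 (binary)
0b10000100101010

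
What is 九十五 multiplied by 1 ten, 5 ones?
Convert 九十五 (Chinese numeral) → 9×10 + 5 = 95 (decimal)
Convert 1 ten, 5 ones (place-value notation) → 1×10 + 5 = 15 (decimal)
Compute 95 × 15 = 1425
1425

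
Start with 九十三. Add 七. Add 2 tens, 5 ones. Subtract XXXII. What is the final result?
Convert 九十三 (Chinese numeral) → 9×10 + 3 = 93 (decimal)
Start: 93
Convert 七 (Chinese numeral) → 7 (decimal)
93 + 7 = 100
Convert 2 tens, 5 ones (place-value notation) → 2×10 + 5 = 25 (decimal)
100 + 25 = 125
Convert XXXII (Roman numeral) → 10 + 10 + 10 + 1 + 1 = 32 (decimal)
125 - 32 = 93
93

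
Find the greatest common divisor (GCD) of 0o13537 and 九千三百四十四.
Convert 0o13537 (octal) → 1×4096 + 3×512 + 5×64 + 3×8 + 7 = 5983 (decimal)
Convert 九千三百四十四 (Chinese numeral) → 9×1000 + 3×100 + 4×10 + 4 = 9344 (decimal)
Compute gcd(5983, 9344) = 1
1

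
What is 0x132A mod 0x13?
Convert 0x132A (hexadecimal) → 1×4096 + 3×256 + 2×16 + 10 = 4906 (decimal)
Convert 0x13 (hexadecimal) → 1×16 + 3 = 19 (decimal)
Compute 4906 mod 19 = 4
4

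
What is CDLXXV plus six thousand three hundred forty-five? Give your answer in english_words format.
Convert CDLXXV (Roman numeral) → 400 + 50 + 10 + 10 + 5 = 475 (decimal)
Convert six thousand three hundred forty-five (English words) → 6×1000 + 3×100 + 45 = 6345 (decimal)
Compute 475 + 6345 = 6820
Convert 6820 (decimal) → 6820 = 6×1000 + 8×100 + 20 → six thousand eight hundred twenty (English words)
six thousand eight hundred twenty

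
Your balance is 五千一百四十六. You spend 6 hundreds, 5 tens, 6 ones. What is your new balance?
Convert 五千一百四十六 (Chinese numeral) → 5×1000 + 1×100 + 4×10 + 6 = 5146 (decimal)
Convert 6 hundreds, 5 tens, 6 ones (place-value notation) → 6×100 + 5×10 + 6 = 656 (decimal)
Compute 5146 - 656 = 4490
4490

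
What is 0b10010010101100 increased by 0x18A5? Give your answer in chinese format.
Convert 0b10010010101100 (binary) → 8192 + 1024 + 128 + 32 + 8 + 4 = 9388 (decimal)
Convert 0x18A5 (hexadecimal) → 1×4096 + 8×256 + 10×16 + 5 = 6309 (decimal)
Compute 9388 + 6309 = 15697
Convert 15697 (decimal) → 15697 = 1×10000 + 5×1000 + 6×100 + 9×10 + 7 → 一万五千六百九十七 (Chinese numeral)
一万五千六百九十七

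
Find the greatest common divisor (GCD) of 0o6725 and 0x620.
Convert 0o6725 (octal) → 6×512 + 7×64 + 2×8 + 5 = 3541 (decimal)
Convert 0x620 (hexadecimal) → 6×256 + 2×16 = 1568 (decimal)
Compute gcd(3541, 1568) = 1
1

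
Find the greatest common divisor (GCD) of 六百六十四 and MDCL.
Convert 六百六十四 (Chinese numeral) → 6×100 + 6×10 + 4 = 664 (decimal)
Convert MDCL (Roman numeral) → 1000 + 500 + 100 + 50 = 1650 (decimal)
Compute gcd(664, 1650) = 2
2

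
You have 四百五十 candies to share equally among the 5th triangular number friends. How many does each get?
Convert 四百五十 (Chinese numeral) → 4×100 + 5×10 = 450 (decimal)
Convert the 5th triangular number (triangular index) → 5×6/2 = 15 (decimal)
Compute 450 ÷ 15 = 30
30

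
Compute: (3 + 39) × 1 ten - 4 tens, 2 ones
Convert 1 ten (place-value notation) → 1×10 = 10 (decimal)
Convert 4 tens, 2 ones (place-value notation) → 4×10 + 2 = 42 (decimal)
Expression in decimal: (3 + 39) × 10 - 42
Parentheses first: 3 + 39 = 42
Multiply: 42 × 10 = 420
Subtract: 420 - 42 = 378
378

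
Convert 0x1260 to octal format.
Convert 0x1260 (hexadecimal) → 1×4096 + 2×256 + 6×16 = 4704 (decimal)
Convert 4704 (decimal) → 4704 = 1×4096 + 1×512 + 1×64 + 4×8 → 0o11140 (octal)
0o11140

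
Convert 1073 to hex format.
Convert 1073 (decimal) → 1073 = 4×256 + 3×16 + 1 → 0x431 (hexadecimal)
0x431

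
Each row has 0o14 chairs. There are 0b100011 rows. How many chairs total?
Convert 0o14 (octal) → 1×8 + 4 = 12 (decimal)
Convert 0b100011 (binary) → 32 + 2 + 1 = 35 (decimal)
Compute 12 × 35 = 420
420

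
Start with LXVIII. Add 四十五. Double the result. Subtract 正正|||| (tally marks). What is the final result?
Convert LXVIII (Roman numeral) → 50 + 10 + 5 + 1 + 1 + 1 = 68 (decimal)
Start: 68
Convert 四十五 (Chinese numeral) → 4×10 + 5 = 45 (decimal)
68 + 45 = 113
113 × 2 = 226
Convert 正正|||| (tally marks) → 5 + 5 + 4 = 14 (decimal)
226 - 14 = 212
212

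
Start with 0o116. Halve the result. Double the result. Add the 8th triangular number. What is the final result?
Convert 0o116 (octal) → 1×64 + 1×8 + 6 = 78 (decimal)
Start: 78
78 ÷ 2 = 39
39 × 2 = 78
Convert the 8th triangular number (triangular index) → 8×9/2 = 36 (decimal)
78 + 36 = 114
114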